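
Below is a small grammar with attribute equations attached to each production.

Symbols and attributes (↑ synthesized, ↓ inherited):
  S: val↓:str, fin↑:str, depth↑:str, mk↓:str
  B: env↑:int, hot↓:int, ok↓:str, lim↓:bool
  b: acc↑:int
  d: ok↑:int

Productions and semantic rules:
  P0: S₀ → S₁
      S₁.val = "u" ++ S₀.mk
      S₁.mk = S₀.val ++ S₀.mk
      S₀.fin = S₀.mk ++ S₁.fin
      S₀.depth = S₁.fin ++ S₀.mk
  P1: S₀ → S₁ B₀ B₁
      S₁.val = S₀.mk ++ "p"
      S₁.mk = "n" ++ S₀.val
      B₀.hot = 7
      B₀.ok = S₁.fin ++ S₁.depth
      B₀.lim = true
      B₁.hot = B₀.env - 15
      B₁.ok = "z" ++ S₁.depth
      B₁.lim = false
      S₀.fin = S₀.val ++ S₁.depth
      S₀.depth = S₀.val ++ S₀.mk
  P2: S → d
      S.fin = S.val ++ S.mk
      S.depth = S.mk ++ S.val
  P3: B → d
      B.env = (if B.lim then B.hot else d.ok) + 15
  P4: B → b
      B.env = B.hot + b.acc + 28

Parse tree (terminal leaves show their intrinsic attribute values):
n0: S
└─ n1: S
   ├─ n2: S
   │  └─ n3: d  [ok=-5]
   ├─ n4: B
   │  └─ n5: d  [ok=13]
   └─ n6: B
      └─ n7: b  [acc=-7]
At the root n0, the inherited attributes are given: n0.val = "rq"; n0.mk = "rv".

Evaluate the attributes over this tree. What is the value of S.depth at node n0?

"urvnurvrqrvprv"

1. n0.val = "rq"  [given at root]
2. n0.mk = "rv"  [given at root]
3. n1.val = "urv"  ["u" ++ S₀.mk]
4. n1.mk = "rqrv"  [S₀.val ++ S₀.mk]
5. n2.val = "rqrvp"  [S₀.mk ++ "p"]
6. n2.mk = "nurv"  ["n" ++ S₀.val]
7. n3.ok = -5  [terminal]
8. n2.fin = "rqrvpnurv"  [S.val ++ S.mk]
9. n2.depth = "nurvrqrvp"  [S.mk ++ S.val]
10. n4.hot = 7  [7]
11. n4.ok = "rqrvpnurvnurvrqrvp"  [S₁.fin ++ S₁.depth]
12. n4.lim = true  [true]
13. n5.ok = 13  [terminal]
14. n4.env = 22  [(if B.lim then B.hot else d.ok) + 15]
15. n6.hot = 7  [B₀.env - 15]
16. n6.ok = "znurvrqrvp"  ["z" ++ S₁.depth]
17. n6.lim = false  [false]
18. n7.acc = -7  [terminal]
19. n6.env = 28  [B.hot + b.acc + 28]
20. n1.fin = "urvnurvrqrvp"  [S₀.val ++ S₁.depth]
21. n1.depth = "urvrqrv"  [S₀.val ++ S₀.mk]
22. n0.fin = "rvurvnurvrqrvp"  [S₀.mk ++ S₁.fin]
23. n0.depth = "urvnurvrqrvprv"  [S₁.fin ++ S₀.mk]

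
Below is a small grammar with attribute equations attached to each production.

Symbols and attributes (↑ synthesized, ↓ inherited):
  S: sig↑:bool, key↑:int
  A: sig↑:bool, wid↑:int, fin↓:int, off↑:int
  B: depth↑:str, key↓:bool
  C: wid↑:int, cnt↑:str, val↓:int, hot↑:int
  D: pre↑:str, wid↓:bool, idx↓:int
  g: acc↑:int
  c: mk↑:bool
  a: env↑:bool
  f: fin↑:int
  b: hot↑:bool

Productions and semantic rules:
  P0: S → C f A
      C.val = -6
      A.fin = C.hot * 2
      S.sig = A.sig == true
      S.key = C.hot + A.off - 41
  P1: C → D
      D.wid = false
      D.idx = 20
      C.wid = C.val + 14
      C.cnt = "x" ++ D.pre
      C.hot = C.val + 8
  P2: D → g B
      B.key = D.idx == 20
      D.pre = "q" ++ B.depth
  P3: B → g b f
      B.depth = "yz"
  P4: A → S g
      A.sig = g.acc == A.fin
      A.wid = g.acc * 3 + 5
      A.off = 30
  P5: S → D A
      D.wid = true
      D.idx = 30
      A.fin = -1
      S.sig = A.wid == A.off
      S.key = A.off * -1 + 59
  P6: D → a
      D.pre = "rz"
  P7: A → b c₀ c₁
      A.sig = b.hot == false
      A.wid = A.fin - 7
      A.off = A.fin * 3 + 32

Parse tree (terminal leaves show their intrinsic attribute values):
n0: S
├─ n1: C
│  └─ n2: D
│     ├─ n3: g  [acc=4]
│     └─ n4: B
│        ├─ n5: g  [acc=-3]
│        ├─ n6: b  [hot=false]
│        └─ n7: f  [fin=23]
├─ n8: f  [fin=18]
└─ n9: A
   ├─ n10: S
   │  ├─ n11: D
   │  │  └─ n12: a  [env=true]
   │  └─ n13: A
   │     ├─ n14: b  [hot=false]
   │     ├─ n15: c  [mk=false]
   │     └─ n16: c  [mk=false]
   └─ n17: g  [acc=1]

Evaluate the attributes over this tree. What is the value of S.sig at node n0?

1. n1.val = -6  [-6]
2. n2.wid = false  [false]
3. n2.idx = 20  [20]
4. n3.acc = 4  [terminal]
5. n4.key = true  [D.idx == 20]
6. n5.acc = -3  [terminal]
7. n6.hot = false  [terminal]
8. n7.fin = 23  [terminal]
9. n4.depth = "yz"  ["yz"]
10. n2.pre = "qyz"  ["q" ++ B.depth]
11. n1.wid = 8  [C.val + 14]
12. n1.cnt = "xqyz"  ["x" ++ D.pre]
13. n1.hot = 2  [C.val + 8]
14. n8.fin = 18  [terminal]
15. n9.fin = 4  [C.hot * 2]
16. n11.wid = true  [true]
17. n11.idx = 30  [30]
18. n12.env = true  [terminal]
19. n11.pre = "rz"  ["rz"]
20. n13.fin = -1  [-1]
21. n14.hot = false  [terminal]
22. n15.mk = false  [terminal]
23. n16.mk = false  [terminal]
24. n13.sig = true  [b.hot == false]
25. n13.wid = -8  [A.fin - 7]
26. n13.off = 29  [A.fin * 3 + 32]
27. n10.sig = false  [A.wid == A.off]
28. n10.key = 30  [A.off * -1 + 59]
29. n17.acc = 1  [terminal]
30. n9.sig = false  [g.acc == A.fin]
31. n9.wid = 8  [g.acc * 3 + 5]
32. n9.off = 30  [30]
33. n0.sig = false  [A.sig == true]
34. n0.key = -9  [C.hot + A.off - 41]

false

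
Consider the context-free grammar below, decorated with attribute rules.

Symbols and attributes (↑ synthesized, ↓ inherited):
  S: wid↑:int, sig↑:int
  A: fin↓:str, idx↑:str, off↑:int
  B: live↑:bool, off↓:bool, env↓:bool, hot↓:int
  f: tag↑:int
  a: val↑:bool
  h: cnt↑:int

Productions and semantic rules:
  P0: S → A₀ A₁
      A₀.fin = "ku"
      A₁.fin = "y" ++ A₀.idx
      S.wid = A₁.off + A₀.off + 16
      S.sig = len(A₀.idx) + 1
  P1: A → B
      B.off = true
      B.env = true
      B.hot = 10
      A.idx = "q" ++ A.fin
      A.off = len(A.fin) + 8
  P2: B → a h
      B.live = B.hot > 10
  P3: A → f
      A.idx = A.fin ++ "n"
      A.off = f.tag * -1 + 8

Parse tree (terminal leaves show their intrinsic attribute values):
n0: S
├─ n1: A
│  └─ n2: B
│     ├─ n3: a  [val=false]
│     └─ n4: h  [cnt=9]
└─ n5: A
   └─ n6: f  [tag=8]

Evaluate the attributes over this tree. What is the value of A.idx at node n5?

1. n1.fin = "ku"  ["ku"]
2. n2.off = true  [true]
3. n2.env = true  [true]
4. n2.hot = 10  [10]
5. n3.val = false  [terminal]
6. n4.cnt = 9  [terminal]
7. n2.live = false  [B.hot > 10]
8. n1.idx = "qku"  ["q" ++ A.fin]
9. n1.off = 10  [len(A.fin) + 8]
10. n5.fin = "yqku"  ["y" ++ A₀.idx]
11. n6.tag = 8  [terminal]
12. n5.idx = "yqkun"  [A.fin ++ "n"]
13. n5.off = 0  [f.tag * -1 + 8]
14. n0.wid = 26  [A₁.off + A₀.off + 16]
15. n0.sig = 4  [len(A₀.idx) + 1]

"yqkun"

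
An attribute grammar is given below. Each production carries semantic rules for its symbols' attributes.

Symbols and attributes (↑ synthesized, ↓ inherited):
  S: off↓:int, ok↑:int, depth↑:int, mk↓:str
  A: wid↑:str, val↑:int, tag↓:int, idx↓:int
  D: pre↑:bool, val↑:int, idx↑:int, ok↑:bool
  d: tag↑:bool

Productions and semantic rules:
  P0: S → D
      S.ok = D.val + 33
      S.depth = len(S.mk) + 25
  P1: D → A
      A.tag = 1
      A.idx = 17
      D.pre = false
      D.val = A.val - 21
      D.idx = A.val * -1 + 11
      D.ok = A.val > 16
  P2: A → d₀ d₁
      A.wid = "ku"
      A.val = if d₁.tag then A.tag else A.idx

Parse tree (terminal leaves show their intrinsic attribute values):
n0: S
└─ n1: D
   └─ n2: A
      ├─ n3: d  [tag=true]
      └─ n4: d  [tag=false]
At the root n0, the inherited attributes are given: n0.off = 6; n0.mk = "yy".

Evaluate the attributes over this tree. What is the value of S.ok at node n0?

1. n0.off = 6  [given at root]
2. n0.mk = "yy"  [given at root]
3. n2.tag = 1  [1]
4. n2.idx = 17  [17]
5. n3.tag = true  [terminal]
6. n4.tag = false  [terminal]
7. n2.wid = "ku"  ["ku"]
8. n2.val = 17  [if d₁.tag then A.tag else A.idx]
9. n1.pre = false  [false]
10. n1.val = -4  [A.val - 21]
11. n1.idx = -6  [A.val * -1 + 11]
12. n1.ok = true  [A.val > 16]
13. n0.ok = 29  [D.val + 33]
14. n0.depth = 27  [len(S.mk) + 25]

29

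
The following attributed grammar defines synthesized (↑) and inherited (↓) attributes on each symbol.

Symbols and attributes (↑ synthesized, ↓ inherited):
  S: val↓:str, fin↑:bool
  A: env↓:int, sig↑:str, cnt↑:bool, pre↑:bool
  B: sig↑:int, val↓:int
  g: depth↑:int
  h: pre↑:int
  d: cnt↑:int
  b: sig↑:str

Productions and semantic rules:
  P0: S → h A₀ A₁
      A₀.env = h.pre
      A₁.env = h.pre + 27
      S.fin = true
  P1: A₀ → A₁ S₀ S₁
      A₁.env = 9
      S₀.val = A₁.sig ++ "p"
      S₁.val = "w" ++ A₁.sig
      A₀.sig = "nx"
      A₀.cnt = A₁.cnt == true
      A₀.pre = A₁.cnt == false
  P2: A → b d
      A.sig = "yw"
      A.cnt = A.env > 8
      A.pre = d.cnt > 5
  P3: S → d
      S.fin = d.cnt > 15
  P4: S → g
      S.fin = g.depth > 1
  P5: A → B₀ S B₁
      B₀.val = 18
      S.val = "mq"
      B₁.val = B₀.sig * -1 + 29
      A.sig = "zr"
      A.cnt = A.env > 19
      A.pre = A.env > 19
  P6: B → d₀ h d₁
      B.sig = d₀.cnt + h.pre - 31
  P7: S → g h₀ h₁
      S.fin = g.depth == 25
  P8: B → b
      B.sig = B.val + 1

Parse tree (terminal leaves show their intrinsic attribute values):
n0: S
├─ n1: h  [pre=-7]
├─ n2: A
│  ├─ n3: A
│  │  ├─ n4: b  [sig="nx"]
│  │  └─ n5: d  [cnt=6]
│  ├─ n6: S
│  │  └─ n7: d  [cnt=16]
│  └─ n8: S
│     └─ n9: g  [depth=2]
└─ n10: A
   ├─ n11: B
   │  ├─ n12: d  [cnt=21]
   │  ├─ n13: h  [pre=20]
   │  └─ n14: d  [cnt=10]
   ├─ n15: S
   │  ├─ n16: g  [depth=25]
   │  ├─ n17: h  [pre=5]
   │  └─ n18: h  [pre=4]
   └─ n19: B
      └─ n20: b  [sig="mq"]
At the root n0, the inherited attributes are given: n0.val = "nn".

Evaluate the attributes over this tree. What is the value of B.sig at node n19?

20

1. n0.val = "nn"  [given at root]
2. n1.pre = -7  [terminal]
3. n2.env = -7  [h.pre]
4. n3.env = 9  [9]
5. n4.sig = "nx"  [terminal]
6. n5.cnt = 6  [terminal]
7. n3.sig = "yw"  ["yw"]
8. n3.cnt = true  [A.env > 8]
9. n3.pre = true  [d.cnt > 5]
10. n6.val = "ywp"  [A₁.sig ++ "p"]
11. n7.cnt = 16  [terminal]
12. n6.fin = true  [d.cnt > 15]
13. n8.val = "wyw"  ["w" ++ A₁.sig]
14. n9.depth = 2  [terminal]
15. n8.fin = true  [g.depth > 1]
16. n2.sig = "nx"  ["nx"]
17. n2.cnt = true  [A₁.cnt == true]
18. n2.pre = false  [A₁.cnt == false]
19. n10.env = 20  [h.pre + 27]
20. n11.val = 18  [18]
21. n12.cnt = 21  [terminal]
22. n13.pre = 20  [terminal]
23. n14.cnt = 10  [terminal]
24. n11.sig = 10  [d₀.cnt + h.pre - 31]
25. n15.val = "mq"  ["mq"]
26. n16.depth = 25  [terminal]
27. n17.pre = 5  [terminal]
28. n18.pre = 4  [terminal]
29. n15.fin = true  [g.depth == 25]
30. n19.val = 19  [B₀.sig * -1 + 29]
31. n20.sig = "mq"  [terminal]
32. n19.sig = 20  [B.val + 1]
33. n10.sig = "zr"  ["zr"]
34. n10.cnt = true  [A.env > 19]
35. n10.pre = true  [A.env > 19]
36. n0.fin = true  [true]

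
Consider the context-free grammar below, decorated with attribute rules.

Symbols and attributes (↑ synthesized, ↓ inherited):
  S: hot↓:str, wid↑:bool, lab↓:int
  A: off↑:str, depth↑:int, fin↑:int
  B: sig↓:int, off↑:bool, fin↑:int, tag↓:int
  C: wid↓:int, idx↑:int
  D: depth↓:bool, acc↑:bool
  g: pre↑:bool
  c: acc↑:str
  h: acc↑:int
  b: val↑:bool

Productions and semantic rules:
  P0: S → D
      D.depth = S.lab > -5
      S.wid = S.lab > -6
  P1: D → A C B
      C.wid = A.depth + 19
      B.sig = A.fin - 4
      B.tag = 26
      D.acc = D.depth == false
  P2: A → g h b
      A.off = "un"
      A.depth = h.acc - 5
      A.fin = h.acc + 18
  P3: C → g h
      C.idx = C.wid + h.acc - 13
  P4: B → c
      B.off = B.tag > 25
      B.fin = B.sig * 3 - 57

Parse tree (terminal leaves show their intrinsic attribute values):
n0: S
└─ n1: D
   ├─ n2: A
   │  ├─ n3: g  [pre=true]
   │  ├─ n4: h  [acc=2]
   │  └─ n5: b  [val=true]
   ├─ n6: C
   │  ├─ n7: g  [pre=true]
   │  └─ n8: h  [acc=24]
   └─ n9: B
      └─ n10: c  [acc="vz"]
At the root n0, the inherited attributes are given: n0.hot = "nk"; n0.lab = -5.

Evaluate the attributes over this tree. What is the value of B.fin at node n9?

1. n0.hot = "nk"  [given at root]
2. n0.lab = -5  [given at root]
3. n1.depth = false  [S.lab > -5]
4. n3.pre = true  [terminal]
5. n4.acc = 2  [terminal]
6. n5.val = true  [terminal]
7. n2.off = "un"  ["un"]
8. n2.depth = -3  [h.acc - 5]
9. n2.fin = 20  [h.acc + 18]
10. n6.wid = 16  [A.depth + 19]
11. n7.pre = true  [terminal]
12. n8.acc = 24  [terminal]
13. n6.idx = 27  [C.wid + h.acc - 13]
14. n9.sig = 16  [A.fin - 4]
15. n9.tag = 26  [26]
16. n10.acc = "vz"  [terminal]
17. n9.off = true  [B.tag > 25]
18. n9.fin = -9  [B.sig * 3 - 57]
19. n1.acc = true  [D.depth == false]
20. n0.wid = true  [S.lab > -6]

-9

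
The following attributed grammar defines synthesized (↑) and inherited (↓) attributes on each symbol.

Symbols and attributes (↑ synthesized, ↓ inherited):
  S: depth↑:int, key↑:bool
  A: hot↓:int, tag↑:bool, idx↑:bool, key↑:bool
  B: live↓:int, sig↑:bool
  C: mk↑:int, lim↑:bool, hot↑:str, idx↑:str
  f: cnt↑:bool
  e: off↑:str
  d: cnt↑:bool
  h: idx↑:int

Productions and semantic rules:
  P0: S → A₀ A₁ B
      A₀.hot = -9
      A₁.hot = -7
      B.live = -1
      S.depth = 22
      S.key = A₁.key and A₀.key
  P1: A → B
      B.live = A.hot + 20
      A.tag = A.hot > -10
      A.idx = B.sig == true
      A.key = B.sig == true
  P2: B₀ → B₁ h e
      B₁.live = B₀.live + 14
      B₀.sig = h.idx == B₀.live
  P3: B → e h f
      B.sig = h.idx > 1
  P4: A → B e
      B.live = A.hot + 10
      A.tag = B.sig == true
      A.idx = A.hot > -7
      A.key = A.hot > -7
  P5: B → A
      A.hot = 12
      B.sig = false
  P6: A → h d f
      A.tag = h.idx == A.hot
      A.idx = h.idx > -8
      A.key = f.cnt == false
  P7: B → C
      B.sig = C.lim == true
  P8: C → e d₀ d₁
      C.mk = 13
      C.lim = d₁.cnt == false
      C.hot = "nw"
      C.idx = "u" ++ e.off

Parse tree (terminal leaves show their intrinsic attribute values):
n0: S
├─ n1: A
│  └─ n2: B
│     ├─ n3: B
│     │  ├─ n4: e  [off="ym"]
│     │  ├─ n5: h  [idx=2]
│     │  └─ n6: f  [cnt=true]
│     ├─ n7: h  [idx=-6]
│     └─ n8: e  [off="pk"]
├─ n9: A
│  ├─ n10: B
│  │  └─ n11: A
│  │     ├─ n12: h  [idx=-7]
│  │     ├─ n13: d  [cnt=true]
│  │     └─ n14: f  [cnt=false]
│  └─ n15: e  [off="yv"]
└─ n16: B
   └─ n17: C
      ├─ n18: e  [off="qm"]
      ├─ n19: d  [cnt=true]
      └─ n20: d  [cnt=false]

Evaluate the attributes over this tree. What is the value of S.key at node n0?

false

1. n1.hot = -9  [-9]
2. n2.live = 11  [A.hot + 20]
3. n3.live = 25  [B₀.live + 14]
4. n4.off = "ym"  [terminal]
5. n5.idx = 2  [terminal]
6. n6.cnt = true  [terminal]
7. n3.sig = true  [h.idx > 1]
8. n7.idx = -6  [terminal]
9. n8.off = "pk"  [terminal]
10. n2.sig = false  [h.idx == B₀.live]
11. n1.tag = true  [A.hot > -10]
12. n1.idx = false  [B.sig == true]
13. n1.key = false  [B.sig == true]
14. n9.hot = -7  [-7]
15. n10.live = 3  [A.hot + 10]
16. n11.hot = 12  [12]
17. n12.idx = -7  [terminal]
18. n13.cnt = true  [terminal]
19. n14.cnt = false  [terminal]
20. n11.tag = false  [h.idx == A.hot]
21. n11.idx = true  [h.idx > -8]
22. n11.key = true  [f.cnt == false]
23. n10.sig = false  [false]
24. n15.off = "yv"  [terminal]
25. n9.tag = false  [B.sig == true]
26. n9.idx = false  [A.hot > -7]
27. n9.key = false  [A.hot > -7]
28. n16.live = -1  [-1]
29. n18.off = "qm"  [terminal]
30. n19.cnt = true  [terminal]
31. n20.cnt = false  [terminal]
32. n17.mk = 13  [13]
33. n17.lim = true  [d₁.cnt == false]
34. n17.hot = "nw"  ["nw"]
35. n17.idx = "uqm"  ["u" ++ e.off]
36. n16.sig = true  [C.lim == true]
37. n0.depth = 22  [22]
38. n0.key = false  [A₁.key and A₀.key]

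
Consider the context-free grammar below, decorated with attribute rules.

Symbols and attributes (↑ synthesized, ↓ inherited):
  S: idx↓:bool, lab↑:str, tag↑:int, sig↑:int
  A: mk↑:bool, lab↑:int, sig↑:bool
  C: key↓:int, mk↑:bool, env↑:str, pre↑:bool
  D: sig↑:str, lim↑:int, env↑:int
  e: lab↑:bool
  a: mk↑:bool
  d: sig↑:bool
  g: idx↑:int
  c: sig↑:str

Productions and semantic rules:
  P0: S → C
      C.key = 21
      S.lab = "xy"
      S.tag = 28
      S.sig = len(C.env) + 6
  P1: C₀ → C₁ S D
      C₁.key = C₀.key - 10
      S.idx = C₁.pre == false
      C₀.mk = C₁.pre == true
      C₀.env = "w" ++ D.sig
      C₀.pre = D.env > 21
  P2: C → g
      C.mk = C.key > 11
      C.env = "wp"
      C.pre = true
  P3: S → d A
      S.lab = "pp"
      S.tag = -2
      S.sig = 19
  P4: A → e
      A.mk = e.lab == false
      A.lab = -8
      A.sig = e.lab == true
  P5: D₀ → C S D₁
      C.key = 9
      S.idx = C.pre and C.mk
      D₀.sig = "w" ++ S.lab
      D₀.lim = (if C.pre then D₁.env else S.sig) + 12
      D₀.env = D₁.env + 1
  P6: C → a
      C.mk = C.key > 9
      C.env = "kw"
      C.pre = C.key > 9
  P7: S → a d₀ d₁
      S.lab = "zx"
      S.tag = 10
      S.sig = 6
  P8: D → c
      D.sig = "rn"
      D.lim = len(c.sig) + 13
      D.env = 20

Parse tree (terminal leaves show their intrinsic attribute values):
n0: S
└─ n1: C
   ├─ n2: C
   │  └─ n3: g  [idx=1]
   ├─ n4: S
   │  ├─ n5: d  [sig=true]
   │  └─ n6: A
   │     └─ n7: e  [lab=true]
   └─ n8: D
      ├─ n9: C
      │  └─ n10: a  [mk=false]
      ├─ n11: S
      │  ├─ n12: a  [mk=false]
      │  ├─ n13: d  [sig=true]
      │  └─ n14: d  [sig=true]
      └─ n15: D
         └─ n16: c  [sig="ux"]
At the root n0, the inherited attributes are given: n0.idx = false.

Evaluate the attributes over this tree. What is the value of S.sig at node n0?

1. n0.idx = false  [given at root]
2. n1.key = 21  [21]
3. n2.key = 11  [C₀.key - 10]
4. n3.idx = 1  [terminal]
5. n2.mk = false  [C.key > 11]
6. n2.env = "wp"  ["wp"]
7. n2.pre = true  [true]
8. n4.idx = false  [C₁.pre == false]
9. n5.sig = true  [terminal]
10. n7.lab = true  [terminal]
11. n6.mk = false  [e.lab == false]
12. n6.lab = -8  [-8]
13. n6.sig = true  [e.lab == true]
14. n4.lab = "pp"  ["pp"]
15. n4.tag = -2  [-2]
16. n4.sig = 19  [19]
17. n9.key = 9  [9]
18. n10.mk = false  [terminal]
19. n9.mk = false  [C.key > 9]
20. n9.env = "kw"  ["kw"]
21. n9.pre = false  [C.key > 9]
22. n11.idx = false  [C.pre and C.mk]
23. n12.mk = false  [terminal]
24. n13.sig = true  [terminal]
25. n14.sig = true  [terminal]
26. n11.lab = "zx"  ["zx"]
27. n11.tag = 10  [10]
28. n11.sig = 6  [6]
29. n16.sig = "ux"  [terminal]
30. n15.sig = "rn"  ["rn"]
31. n15.lim = 15  [len(c.sig) + 13]
32. n15.env = 20  [20]
33. n8.sig = "wzx"  ["w" ++ S.lab]
34. n8.lim = 18  [(if C.pre then D₁.env else S.sig) + 12]
35. n8.env = 21  [D₁.env + 1]
36. n1.mk = true  [C₁.pre == true]
37. n1.env = "wwzx"  ["w" ++ D.sig]
38. n1.pre = false  [D.env > 21]
39. n0.lab = "xy"  ["xy"]
40. n0.tag = 28  [28]
41. n0.sig = 10  [len(C.env) + 6]

10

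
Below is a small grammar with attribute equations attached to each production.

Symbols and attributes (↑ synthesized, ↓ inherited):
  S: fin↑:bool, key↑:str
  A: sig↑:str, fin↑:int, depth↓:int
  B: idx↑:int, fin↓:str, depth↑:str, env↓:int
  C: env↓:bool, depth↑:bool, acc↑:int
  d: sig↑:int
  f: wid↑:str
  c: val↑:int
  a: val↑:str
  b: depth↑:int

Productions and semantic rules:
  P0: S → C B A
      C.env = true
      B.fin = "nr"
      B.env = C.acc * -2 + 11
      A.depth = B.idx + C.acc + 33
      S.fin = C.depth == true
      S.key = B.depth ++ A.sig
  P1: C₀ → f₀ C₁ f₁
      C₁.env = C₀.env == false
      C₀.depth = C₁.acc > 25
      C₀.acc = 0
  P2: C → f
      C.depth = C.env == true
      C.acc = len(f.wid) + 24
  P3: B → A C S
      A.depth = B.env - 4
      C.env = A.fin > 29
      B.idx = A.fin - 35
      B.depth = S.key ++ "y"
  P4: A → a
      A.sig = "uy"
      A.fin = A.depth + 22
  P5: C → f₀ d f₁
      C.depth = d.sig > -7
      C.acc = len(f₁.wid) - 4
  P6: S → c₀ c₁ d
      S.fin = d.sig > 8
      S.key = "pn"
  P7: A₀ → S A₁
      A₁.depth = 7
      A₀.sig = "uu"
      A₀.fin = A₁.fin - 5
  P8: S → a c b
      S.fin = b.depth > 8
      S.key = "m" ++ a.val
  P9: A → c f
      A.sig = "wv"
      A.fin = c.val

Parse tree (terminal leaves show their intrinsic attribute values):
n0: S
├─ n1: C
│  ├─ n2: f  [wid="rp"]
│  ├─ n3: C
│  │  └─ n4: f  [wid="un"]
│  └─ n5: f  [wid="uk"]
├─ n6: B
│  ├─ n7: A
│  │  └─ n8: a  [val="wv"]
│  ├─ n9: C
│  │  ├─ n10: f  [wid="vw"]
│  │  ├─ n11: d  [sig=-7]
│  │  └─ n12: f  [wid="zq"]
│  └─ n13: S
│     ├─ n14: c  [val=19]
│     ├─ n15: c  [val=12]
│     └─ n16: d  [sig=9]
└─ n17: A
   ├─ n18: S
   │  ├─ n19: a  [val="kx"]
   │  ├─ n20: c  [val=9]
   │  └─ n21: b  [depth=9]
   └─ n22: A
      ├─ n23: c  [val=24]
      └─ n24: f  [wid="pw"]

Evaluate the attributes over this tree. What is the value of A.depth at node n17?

27

1. n1.env = true  [true]
2. n2.wid = "rp"  [terminal]
3. n3.env = false  [C₀.env == false]
4. n4.wid = "un"  [terminal]
5. n3.depth = false  [C.env == true]
6. n3.acc = 26  [len(f.wid) + 24]
7. n5.wid = "uk"  [terminal]
8. n1.depth = true  [C₁.acc > 25]
9. n1.acc = 0  [0]
10. n6.fin = "nr"  ["nr"]
11. n6.env = 11  [C.acc * -2 + 11]
12. n7.depth = 7  [B.env - 4]
13. n8.val = "wv"  [terminal]
14. n7.sig = "uy"  ["uy"]
15. n7.fin = 29  [A.depth + 22]
16. n9.env = false  [A.fin > 29]
17. n10.wid = "vw"  [terminal]
18. n11.sig = -7  [terminal]
19. n12.wid = "zq"  [terminal]
20. n9.depth = false  [d.sig > -7]
21. n9.acc = -2  [len(f₁.wid) - 4]
22. n14.val = 19  [terminal]
23. n15.val = 12  [terminal]
24. n16.sig = 9  [terminal]
25. n13.fin = true  [d.sig > 8]
26. n13.key = "pn"  ["pn"]
27. n6.idx = -6  [A.fin - 35]
28. n6.depth = "pny"  [S.key ++ "y"]
29. n17.depth = 27  [B.idx + C.acc + 33]
30. n19.val = "kx"  [terminal]
31. n20.val = 9  [terminal]
32. n21.depth = 9  [terminal]
33. n18.fin = true  [b.depth > 8]
34. n18.key = "mkx"  ["m" ++ a.val]
35. n22.depth = 7  [7]
36. n23.val = 24  [terminal]
37. n24.wid = "pw"  [terminal]
38. n22.sig = "wv"  ["wv"]
39. n22.fin = 24  [c.val]
40. n17.sig = "uu"  ["uu"]
41. n17.fin = 19  [A₁.fin - 5]
42. n0.fin = true  [C.depth == true]
43. n0.key = "pnyuu"  [B.depth ++ A.sig]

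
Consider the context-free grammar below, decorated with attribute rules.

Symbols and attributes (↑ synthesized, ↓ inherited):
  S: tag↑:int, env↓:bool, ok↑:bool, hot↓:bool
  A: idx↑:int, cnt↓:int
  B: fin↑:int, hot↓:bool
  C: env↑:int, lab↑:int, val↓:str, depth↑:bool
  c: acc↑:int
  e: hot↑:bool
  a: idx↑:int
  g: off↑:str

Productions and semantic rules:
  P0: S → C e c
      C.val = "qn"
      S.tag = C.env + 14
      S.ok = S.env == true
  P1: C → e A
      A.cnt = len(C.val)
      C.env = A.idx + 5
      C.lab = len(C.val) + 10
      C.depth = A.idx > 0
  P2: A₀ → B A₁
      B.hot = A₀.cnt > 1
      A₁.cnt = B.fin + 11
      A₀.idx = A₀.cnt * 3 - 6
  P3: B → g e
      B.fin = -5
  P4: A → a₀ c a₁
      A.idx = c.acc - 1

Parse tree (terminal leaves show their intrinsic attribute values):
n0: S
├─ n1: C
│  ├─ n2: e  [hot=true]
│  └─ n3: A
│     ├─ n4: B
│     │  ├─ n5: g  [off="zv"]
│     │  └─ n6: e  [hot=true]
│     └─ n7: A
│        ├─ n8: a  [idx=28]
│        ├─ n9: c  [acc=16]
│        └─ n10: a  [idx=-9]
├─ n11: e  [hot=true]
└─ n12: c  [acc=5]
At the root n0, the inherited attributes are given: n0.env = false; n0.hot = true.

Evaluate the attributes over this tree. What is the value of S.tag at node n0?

1. n0.env = false  [given at root]
2. n0.hot = true  [given at root]
3. n1.val = "qn"  ["qn"]
4. n2.hot = true  [terminal]
5. n3.cnt = 2  [len(C.val)]
6. n4.hot = true  [A₀.cnt > 1]
7. n5.off = "zv"  [terminal]
8. n6.hot = true  [terminal]
9. n4.fin = -5  [-5]
10. n7.cnt = 6  [B.fin + 11]
11. n8.idx = 28  [terminal]
12. n9.acc = 16  [terminal]
13. n10.idx = -9  [terminal]
14. n7.idx = 15  [c.acc - 1]
15. n3.idx = 0  [A₀.cnt * 3 - 6]
16. n1.env = 5  [A.idx + 5]
17. n1.lab = 12  [len(C.val) + 10]
18. n1.depth = false  [A.idx > 0]
19. n11.hot = true  [terminal]
20. n12.acc = 5  [terminal]
21. n0.tag = 19  [C.env + 14]
22. n0.ok = false  [S.env == true]

19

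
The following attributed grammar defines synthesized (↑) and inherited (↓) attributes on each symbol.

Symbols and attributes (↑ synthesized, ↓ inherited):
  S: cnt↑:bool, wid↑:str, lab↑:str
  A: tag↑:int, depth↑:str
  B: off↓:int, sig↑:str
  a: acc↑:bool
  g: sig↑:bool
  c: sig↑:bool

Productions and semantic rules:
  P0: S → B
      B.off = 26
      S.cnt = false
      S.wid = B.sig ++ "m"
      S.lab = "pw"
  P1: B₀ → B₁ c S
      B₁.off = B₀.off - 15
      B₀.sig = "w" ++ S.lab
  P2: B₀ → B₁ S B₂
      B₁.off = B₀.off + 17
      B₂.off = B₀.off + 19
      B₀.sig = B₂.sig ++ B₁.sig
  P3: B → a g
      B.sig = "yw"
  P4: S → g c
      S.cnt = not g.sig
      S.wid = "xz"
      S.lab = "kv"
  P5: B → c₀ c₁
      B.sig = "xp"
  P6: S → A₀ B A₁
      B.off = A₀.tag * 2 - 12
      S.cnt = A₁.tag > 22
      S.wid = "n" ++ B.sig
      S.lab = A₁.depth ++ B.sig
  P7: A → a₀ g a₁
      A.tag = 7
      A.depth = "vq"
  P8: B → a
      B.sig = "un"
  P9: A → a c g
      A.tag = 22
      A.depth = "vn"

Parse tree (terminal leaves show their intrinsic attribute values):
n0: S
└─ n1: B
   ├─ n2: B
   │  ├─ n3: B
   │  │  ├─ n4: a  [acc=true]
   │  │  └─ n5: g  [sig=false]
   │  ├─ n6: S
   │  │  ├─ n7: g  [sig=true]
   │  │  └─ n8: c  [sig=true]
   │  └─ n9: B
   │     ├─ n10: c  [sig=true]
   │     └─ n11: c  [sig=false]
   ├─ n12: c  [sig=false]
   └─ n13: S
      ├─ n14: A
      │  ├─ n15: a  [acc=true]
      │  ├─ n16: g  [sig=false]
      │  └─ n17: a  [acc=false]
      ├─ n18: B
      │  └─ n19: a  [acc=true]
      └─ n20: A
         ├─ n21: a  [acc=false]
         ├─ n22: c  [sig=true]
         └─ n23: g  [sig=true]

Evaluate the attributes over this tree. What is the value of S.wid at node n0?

1. n1.off = 26  [26]
2. n2.off = 11  [B₀.off - 15]
3. n3.off = 28  [B₀.off + 17]
4. n4.acc = true  [terminal]
5. n5.sig = false  [terminal]
6. n3.sig = "yw"  ["yw"]
7. n7.sig = true  [terminal]
8. n8.sig = true  [terminal]
9. n6.cnt = false  [not g.sig]
10. n6.wid = "xz"  ["xz"]
11. n6.lab = "kv"  ["kv"]
12. n9.off = 30  [B₀.off + 19]
13. n10.sig = true  [terminal]
14. n11.sig = false  [terminal]
15. n9.sig = "xp"  ["xp"]
16. n2.sig = "xpyw"  [B₂.sig ++ B₁.sig]
17. n12.sig = false  [terminal]
18. n15.acc = true  [terminal]
19. n16.sig = false  [terminal]
20. n17.acc = false  [terminal]
21. n14.tag = 7  [7]
22. n14.depth = "vq"  ["vq"]
23. n18.off = 2  [A₀.tag * 2 - 12]
24. n19.acc = true  [terminal]
25. n18.sig = "un"  ["un"]
26. n21.acc = false  [terminal]
27. n22.sig = true  [terminal]
28. n23.sig = true  [terminal]
29. n20.tag = 22  [22]
30. n20.depth = "vn"  ["vn"]
31. n13.cnt = false  [A₁.tag > 22]
32. n13.wid = "nun"  ["n" ++ B.sig]
33. n13.lab = "vnun"  [A₁.depth ++ B.sig]
34. n1.sig = "wvnun"  ["w" ++ S.lab]
35. n0.cnt = false  [false]
36. n0.wid = "wvnunm"  [B.sig ++ "m"]
37. n0.lab = "pw"  ["pw"]

"wvnunm"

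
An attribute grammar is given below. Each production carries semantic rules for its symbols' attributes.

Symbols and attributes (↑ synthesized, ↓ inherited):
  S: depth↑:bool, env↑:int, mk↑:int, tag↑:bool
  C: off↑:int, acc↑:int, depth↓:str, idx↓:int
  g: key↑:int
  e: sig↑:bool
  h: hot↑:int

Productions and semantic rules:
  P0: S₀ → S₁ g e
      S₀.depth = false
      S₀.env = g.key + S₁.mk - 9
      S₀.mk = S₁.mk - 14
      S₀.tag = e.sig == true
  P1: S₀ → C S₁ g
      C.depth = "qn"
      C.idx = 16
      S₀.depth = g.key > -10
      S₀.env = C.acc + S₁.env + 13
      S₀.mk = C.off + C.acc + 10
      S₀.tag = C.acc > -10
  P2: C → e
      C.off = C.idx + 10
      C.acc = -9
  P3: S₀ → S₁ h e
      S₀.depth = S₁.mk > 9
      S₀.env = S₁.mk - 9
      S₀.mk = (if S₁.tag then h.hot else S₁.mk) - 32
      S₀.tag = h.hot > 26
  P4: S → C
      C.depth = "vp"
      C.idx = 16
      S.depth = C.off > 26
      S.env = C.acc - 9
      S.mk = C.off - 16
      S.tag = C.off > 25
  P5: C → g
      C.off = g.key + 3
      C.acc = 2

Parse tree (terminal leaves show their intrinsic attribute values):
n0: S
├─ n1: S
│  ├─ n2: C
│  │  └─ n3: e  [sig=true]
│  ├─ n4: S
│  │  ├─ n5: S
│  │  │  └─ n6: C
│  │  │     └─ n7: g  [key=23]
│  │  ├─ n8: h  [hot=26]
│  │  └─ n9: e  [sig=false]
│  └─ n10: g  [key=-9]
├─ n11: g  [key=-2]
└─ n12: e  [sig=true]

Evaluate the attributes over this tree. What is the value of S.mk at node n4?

1. n2.depth = "qn"  ["qn"]
2. n2.idx = 16  [16]
3. n3.sig = true  [terminal]
4. n2.off = 26  [C.idx + 10]
5. n2.acc = -9  [-9]
6. n6.depth = "vp"  ["vp"]
7. n6.idx = 16  [16]
8. n7.key = 23  [terminal]
9. n6.off = 26  [g.key + 3]
10. n6.acc = 2  [2]
11. n5.depth = false  [C.off > 26]
12. n5.env = -7  [C.acc - 9]
13. n5.mk = 10  [C.off - 16]
14. n5.tag = true  [C.off > 25]
15. n8.hot = 26  [terminal]
16. n9.sig = false  [terminal]
17. n4.depth = true  [S₁.mk > 9]
18. n4.env = 1  [S₁.mk - 9]
19. n4.mk = -6  [(if S₁.tag then h.hot else S₁.mk) - 32]
20. n4.tag = false  [h.hot > 26]
21. n10.key = -9  [terminal]
22. n1.depth = true  [g.key > -10]
23. n1.env = 5  [C.acc + S₁.env + 13]
24. n1.mk = 27  [C.off + C.acc + 10]
25. n1.tag = true  [C.acc > -10]
26. n11.key = -2  [terminal]
27. n12.sig = true  [terminal]
28. n0.depth = false  [false]
29. n0.env = 16  [g.key + S₁.mk - 9]
30. n0.mk = 13  [S₁.mk - 14]
31. n0.tag = true  [e.sig == true]

-6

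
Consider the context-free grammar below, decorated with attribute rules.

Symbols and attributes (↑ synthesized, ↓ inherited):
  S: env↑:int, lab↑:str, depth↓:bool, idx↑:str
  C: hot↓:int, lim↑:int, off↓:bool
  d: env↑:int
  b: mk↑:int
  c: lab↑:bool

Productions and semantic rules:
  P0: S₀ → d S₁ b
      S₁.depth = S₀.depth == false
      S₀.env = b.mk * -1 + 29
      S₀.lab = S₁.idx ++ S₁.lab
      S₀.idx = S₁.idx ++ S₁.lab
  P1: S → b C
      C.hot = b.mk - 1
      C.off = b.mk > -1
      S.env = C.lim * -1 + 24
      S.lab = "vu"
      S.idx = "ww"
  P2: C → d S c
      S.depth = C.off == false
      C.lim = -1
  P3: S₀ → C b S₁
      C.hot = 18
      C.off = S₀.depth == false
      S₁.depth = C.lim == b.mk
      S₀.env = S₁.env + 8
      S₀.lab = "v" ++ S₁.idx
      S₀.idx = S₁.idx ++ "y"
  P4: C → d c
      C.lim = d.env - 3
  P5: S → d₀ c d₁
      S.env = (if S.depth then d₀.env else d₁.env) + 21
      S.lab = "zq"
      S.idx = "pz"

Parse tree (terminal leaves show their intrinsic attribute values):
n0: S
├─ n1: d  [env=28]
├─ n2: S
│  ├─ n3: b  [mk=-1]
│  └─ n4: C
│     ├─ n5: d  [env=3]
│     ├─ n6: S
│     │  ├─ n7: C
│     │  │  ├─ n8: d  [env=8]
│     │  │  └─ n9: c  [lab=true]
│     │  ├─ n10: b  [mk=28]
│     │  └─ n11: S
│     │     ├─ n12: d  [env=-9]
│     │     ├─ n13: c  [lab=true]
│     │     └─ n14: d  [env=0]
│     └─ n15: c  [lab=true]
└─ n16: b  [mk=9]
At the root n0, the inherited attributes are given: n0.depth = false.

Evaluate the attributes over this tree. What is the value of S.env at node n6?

29

1. n0.depth = false  [given at root]
2. n1.env = 28  [terminal]
3. n2.depth = true  [S₀.depth == false]
4. n3.mk = -1  [terminal]
5. n4.hot = -2  [b.mk - 1]
6. n4.off = false  [b.mk > -1]
7. n5.env = 3  [terminal]
8. n6.depth = true  [C.off == false]
9. n7.hot = 18  [18]
10. n7.off = false  [S₀.depth == false]
11. n8.env = 8  [terminal]
12. n9.lab = true  [terminal]
13. n7.lim = 5  [d.env - 3]
14. n10.mk = 28  [terminal]
15. n11.depth = false  [C.lim == b.mk]
16. n12.env = -9  [terminal]
17. n13.lab = true  [terminal]
18. n14.env = 0  [terminal]
19. n11.env = 21  [(if S.depth then d₀.env else d₁.env) + 21]
20. n11.lab = "zq"  ["zq"]
21. n11.idx = "pz"  ["pz"]
22. n6.env = 29  [S₁.env + 8]
23. n6.lab = "vpz"  ["v" ++ S₁.idx]
24. n6.idx = "pzy"  [S₁.idx ++ "y"]
25. n15.lab = true  [terminal]
26. n4.lim = -1  [-1]
27. n2.env = 25  [C.lim * -1 + 24]
28. n2.lab = "vu"  ["vu"]
29. n2.idx = "ww"  ["ww"]
30. n16.mk = 9  [terminal]
31. n0.env = 20  [b.mk * -1 + 29]
32. n0.lab = "wwvu"  [S₁.idx ++ S₁.lab]
33. n0.idx = "wwvu"  [S₁.idx ++ S₁.lab]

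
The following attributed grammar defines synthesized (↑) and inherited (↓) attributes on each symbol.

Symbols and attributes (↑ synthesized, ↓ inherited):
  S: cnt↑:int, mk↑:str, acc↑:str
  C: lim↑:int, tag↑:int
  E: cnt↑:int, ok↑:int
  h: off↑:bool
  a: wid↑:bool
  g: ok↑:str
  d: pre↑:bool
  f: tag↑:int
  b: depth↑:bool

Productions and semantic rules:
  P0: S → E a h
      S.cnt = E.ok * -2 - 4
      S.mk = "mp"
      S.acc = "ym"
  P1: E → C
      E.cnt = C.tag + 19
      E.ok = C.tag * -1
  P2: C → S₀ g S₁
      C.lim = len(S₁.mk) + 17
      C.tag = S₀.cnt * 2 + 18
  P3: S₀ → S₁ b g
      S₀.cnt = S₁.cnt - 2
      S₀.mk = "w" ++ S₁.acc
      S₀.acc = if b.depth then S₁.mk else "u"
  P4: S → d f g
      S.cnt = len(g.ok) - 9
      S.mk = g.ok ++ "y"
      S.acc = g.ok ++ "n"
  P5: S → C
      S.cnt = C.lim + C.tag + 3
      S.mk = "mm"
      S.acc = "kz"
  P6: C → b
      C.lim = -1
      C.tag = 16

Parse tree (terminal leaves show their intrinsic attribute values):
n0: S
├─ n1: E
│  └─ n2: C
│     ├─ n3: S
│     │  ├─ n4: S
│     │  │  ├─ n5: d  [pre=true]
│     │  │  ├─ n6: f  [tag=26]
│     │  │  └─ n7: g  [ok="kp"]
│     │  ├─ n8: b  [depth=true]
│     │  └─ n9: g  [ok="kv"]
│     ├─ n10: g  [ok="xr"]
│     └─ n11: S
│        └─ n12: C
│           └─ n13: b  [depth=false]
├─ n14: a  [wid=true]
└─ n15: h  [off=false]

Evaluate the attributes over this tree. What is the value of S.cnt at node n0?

-4

1. n5.pre = true  [terminal]
2. n6.tag = 26  [terminal]
3. n7.ok = "kp"  [terminal]
4. n4.cnt = -7  [len(g.ok) - 9]
5. n4.mk = "kpy"  [g.ok ++ "y"]
6. n4.acc = "kpn"  [g.ok ++ "n"]
7. n8.depth = true  [terminal]
8. n9.ok = "kv"  [terminal]
9. n3.cnt = -9  [S₁.cnt - 2]
10. n3.mk = "wkpn"  ["w" ++ S₁.acc]
11. n3.acc = "kpy"  [if b.depth then S₁.mk else "u"]
12. n10.ok = "xr"  [terminal]
13. n13.depth = false  [terminal]
14. n12.lim = -1  [-1]
15. n12.tag = 16  [16]
16. n11.cnt = 18  [C.lim + C.tag + 3]
17. n11.mk = "mm"  ["mm"]
18. n11.acc = "kz"  ["kz"]
19. n2.lim = 19  [len(S₁.mk) + 17]
20. n2.tag = 0  [S₀.cnt * 2 + 18]
21. n1.cnt = 19  [C.tag + 19]
22. n1.ok = 0  [C.tag * -1]
23. n14.wid = true  [terminal]
24. n15.off = false  [terminal]
25. n0.cnt = -4  [E.ok * -2 - 4]
26. n0.mk = "mp"  ["mp"]
27. n0.acc = "ym"  ["ym"]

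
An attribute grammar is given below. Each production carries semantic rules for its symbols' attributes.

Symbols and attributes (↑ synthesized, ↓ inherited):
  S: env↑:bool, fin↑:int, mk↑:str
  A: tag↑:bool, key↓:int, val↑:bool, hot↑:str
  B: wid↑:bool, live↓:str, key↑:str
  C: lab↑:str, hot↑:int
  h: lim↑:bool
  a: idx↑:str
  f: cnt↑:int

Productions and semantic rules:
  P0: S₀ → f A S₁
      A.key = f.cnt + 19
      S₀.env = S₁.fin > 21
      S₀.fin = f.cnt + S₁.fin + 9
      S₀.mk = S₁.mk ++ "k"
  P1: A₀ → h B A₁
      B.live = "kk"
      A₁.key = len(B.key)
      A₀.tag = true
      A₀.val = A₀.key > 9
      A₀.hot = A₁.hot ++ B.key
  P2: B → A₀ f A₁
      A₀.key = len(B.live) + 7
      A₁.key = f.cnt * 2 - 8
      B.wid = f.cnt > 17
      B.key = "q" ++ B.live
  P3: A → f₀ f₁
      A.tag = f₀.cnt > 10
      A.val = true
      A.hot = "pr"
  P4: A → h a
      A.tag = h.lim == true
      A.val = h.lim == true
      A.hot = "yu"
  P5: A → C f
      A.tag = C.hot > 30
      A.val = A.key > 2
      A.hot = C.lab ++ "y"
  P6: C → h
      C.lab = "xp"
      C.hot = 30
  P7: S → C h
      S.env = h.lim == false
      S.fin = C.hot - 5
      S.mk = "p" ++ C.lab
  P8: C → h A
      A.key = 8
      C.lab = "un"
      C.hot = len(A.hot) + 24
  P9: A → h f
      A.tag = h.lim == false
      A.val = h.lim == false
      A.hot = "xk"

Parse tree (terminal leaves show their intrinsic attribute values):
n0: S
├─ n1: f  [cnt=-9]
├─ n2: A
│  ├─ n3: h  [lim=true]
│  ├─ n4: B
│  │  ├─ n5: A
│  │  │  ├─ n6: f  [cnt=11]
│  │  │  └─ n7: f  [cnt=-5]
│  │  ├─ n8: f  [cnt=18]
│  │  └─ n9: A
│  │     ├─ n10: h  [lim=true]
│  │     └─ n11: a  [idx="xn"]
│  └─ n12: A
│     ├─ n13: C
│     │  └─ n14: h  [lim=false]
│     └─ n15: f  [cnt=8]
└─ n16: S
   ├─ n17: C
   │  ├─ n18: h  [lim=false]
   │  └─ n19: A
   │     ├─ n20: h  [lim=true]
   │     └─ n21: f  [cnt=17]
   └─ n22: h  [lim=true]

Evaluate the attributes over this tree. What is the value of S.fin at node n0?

1. n1.cnt = -9  [terminal]
2. n2.key = 10  [f.cnt + 19]
3. n3.lim = true  [terminal]
4. n4.live = "kk"  ["kk"]
5. n5.key = 9  [len(B.live) + 7]
6. n6.cnt = 11  [terminal]
7. n7.cnt = -5  [terminal]
8. n5.tag = true  [f₀.cnt > 10]
9. n5.val = true  [true]
10. n5.hot = "pr"  ["pr"]
11. n8.cnt = 18  [terminal]
12. n9.key = 28  [f.cnt * 2 - 8]
13. n10.lim = true  [terminal]
14. n11.idx = "xn"  [terminal]
15. n9.tag = true  [h.lim == true]
16. n9.val = true  [h.lim == true]
17. n9.hot = "yu"  ["yu"]
18. n4.wid = true  [f.cnt > 17]
19. n4.key = "qkk"  ["q" ++ B.live]
20. n12.key = 3  [len(B.key)]
21. n14.lim = false  [terminal]
22. n13.lab = "xp"  ["xp"]
23. n13.hot = 30  [30]
24. n15.cnt = 8  [terminal]
25. n12.tag = false  [C.hot > 30]
26. n12.val = true  [A.key > 2]
27. n12.hot = "xpy"  [C.lab ++ "y"]
28. n2.tag = true  [true]
29. n2.val = true  [A₀.key > 9]
30. n2.hot = "xpyqkk"  [A₁.hot ++ B.key]
31. n18.lim = false  [terminal]
32. n19.key = 8  [8]
33. n20.lim = true  [terminal]
34. n21.cnt = 17  [terminal]
35. n19.tag = false  [h.lim == false]
36. n19.val = false  [h.lim == false]
37. n19.hot = "xk"  ["xk"]
38. n17.lab = "un"  ["un"]
39. n17.hot = 26  [len(A.hot) + 24]
40. n22.lim = true  [terminal]
41. n16.env = false  [h.lim == false]
42. n16.fin = 21  [C.hot - 5]
43. n16.mk = "pun"  ["p" ++ C.lab]
44. n0.env = false  [S₁.fin > 21]
45. n0.fin = 21  [f.cnt + S₁.fin + 9]
46. n0.mk = "punk"  [S₁.mk ++ "k"]

21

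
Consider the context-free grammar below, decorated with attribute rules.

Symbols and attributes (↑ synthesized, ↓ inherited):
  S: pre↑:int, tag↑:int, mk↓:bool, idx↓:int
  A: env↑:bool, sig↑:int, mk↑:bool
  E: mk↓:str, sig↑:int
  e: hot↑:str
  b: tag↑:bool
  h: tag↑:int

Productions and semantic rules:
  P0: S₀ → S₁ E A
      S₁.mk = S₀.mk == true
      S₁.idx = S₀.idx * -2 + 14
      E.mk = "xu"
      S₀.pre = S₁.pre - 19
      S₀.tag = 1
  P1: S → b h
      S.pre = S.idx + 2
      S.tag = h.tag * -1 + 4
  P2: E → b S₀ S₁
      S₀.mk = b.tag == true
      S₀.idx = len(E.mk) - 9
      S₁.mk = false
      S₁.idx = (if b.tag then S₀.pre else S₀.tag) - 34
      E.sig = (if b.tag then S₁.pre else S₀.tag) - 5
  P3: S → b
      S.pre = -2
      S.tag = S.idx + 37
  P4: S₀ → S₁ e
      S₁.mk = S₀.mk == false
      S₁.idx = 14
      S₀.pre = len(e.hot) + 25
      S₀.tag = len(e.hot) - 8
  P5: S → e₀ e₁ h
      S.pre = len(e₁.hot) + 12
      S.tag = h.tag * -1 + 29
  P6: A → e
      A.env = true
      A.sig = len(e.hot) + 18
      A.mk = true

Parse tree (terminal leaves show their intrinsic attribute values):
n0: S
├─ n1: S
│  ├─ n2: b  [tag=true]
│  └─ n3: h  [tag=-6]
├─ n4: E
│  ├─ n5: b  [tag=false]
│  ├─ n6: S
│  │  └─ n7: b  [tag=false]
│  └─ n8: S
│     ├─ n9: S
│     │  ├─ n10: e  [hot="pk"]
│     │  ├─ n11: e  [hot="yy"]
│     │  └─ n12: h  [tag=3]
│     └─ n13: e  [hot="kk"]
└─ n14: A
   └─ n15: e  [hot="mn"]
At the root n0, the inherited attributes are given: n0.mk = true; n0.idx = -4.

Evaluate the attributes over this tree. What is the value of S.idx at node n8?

1. n0.mk = true  [given at root]
2. n0.idx = -4  [given at root]
3. n1.mk = true  [S₀.mk == true]
4. n1.idx = 22  [S₀.idx * -2 + 14]
5. n2.tag = true  [terminal]
6. n3.tag = -6  [terminal]
7. n1.pre = 24  [S.idx + 2]
8. n1.tag = 10  [h.tag * -1 + 4]
9. n4.mk = "xu"  ["xu"]
10. n5.tag = false  [terminal]
11. n6.mk = false  [b.tag == true]
12. n6.idx = -7  [len(E.mk) - 9]
13. n7.tag = false  [terminal]
14. n6.pre = -2  [-2]
15. n6.tag = 30  [S.idx + 37]
16. n8.mk = false  [false]
17. n8.idx = -4  [(if b.tag then S₀.pre else S₀.tag) - 34]
18. n9.mk = true  [S₀.mk == false]
19. n9.idx = 14  [14]
20. n10.hot = "pk"  [terminal]
21. n11.hot = "yy"  [terminal]
22. n12.tag = 3  [terminal]
23. n9.pre = 14  [len(e₁.hot) + 12]
24. n9.tag = 26  [h.tag * -1 + 29]
25. n13.hot = "kk"  [terminal]
26. n8.pre = 27  [len(e.hot) + 25]
27. n8.tag = -6  [len(e.hot) - 8]
28. n4.sig = 25  [(if b.tag then S₁.pre else S₀.tag) - 5]
29. n15.hot = "mn"  [terminal]
30. n14.env = true  [true]
31. n14.sig = 20  [len(e.hot) + 18]
32. n14.mk = true  [true]
33. n0.pre = 5  [S₁.pre - 19]
34. n0.tag = 1  [1]

-4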